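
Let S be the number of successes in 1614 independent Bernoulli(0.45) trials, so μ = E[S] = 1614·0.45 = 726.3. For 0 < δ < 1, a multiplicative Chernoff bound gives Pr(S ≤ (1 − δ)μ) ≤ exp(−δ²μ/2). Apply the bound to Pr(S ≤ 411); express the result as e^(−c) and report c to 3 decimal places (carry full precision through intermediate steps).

Write 411 = (1 − δ)μ, so δ = 1 − 411/726.3 = 0.4341181…
Then the exponent is δ²μ/2 = (μ − 411)²/(2μ) = 68.438724.

68.439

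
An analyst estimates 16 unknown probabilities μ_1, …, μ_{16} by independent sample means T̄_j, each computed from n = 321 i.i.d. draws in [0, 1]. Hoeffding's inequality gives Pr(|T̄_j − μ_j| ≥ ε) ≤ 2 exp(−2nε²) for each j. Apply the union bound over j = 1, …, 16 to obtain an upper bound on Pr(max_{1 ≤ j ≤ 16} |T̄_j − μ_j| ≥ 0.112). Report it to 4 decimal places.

0.0102

Per-experiment Hoeffding bound: 2·exp(−2·321·0.112²) = 2·exp(−8.05325) = 0.00063613.
Union bound over 16 events: 16·0.00063613 = 0.01018.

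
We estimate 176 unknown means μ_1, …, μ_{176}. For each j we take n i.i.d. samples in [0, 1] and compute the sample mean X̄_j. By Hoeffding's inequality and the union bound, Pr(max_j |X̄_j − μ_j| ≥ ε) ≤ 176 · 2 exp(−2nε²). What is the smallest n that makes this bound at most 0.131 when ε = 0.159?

157

Need 2·176·exp(−2nε²) ≤ 0.131, i.e. exp(−2nε²) ≤ 0.131/352.
So 2nε² ≥ ln(352/0.131) = 7.896189.
Hence n ≥ 7.896189/(2·0.159²) = 156.168.
The smallest integer n is 157.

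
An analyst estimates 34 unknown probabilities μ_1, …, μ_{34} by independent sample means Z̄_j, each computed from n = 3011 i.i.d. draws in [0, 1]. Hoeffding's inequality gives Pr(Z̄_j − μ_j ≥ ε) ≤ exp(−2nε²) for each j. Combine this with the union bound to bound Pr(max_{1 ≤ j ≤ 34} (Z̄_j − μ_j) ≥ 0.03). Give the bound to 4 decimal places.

0.1506

Per-experiment Hoeffding bound: exp(−2·3011·0.03²) = exp(−5.41980) = 0.004428.
Union bound over 34 events: 34·0.004428 = 0.15055.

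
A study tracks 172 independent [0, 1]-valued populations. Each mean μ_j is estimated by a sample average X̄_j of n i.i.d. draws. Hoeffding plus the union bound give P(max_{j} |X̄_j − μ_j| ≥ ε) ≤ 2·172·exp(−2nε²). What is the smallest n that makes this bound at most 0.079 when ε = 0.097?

Need 2·172·exp(−2nε²) ≤ 0.079, i.e. exp(−2nε²) ≤ 0.079/344.
So 2nε² ≥ ln(344/0.079) = 8.378949.
Hence n ≥ 8.378949/(2·0.097²) = 445.262.
The smallest integer n is 446.

446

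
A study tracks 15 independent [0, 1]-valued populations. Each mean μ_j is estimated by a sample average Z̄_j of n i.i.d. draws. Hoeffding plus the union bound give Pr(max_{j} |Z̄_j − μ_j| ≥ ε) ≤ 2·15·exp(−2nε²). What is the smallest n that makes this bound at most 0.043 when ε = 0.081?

Need 2·15·exp(−2nε²) ≤ 0.043, i.e. exp(−2nε²) ≤ 0.043/30.
So 2nε² ≥ ln(30/0.043) = 6.547753.
Hence n ≥ 6.547753/(2·0.081²) = 498.990.
The smallest integer n is 499.

499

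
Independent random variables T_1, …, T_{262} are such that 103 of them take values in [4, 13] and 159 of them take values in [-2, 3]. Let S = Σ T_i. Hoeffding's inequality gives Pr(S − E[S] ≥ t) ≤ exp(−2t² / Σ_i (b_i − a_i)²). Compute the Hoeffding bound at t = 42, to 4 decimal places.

Σ(b_i − a_i)² = 103·9² + 159·5² = 12318.
Exponent = 2·42² / 12318 = 0.28641.
Bound = exp(−0.28641) = 0.75095.

0.7510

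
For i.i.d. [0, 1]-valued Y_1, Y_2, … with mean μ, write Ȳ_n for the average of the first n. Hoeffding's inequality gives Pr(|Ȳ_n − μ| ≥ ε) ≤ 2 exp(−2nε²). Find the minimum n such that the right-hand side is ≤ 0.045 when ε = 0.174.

63

Require 2·exp(−2nε²) ≤ 0.045, i.e. 2nε² ≥ ln(2/0.045) = 3.794240.
So n ≥ 3.794240 / (2·0.174²) = 62.661.
The smallest integer n is 63.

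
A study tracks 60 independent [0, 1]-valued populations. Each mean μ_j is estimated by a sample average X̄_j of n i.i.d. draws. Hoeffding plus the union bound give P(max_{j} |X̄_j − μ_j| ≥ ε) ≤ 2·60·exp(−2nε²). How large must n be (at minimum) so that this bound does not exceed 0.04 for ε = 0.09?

Need 2·60·exp(−2nε²) ≤ 0.04, i.e. exp(−2nε²) ≤ 0.04/120.
So 2nε² ≥ ln(120/0.04) = 8.006368.
Hence n ≥ 8.006368/(2·0.09²) = 494.220.
The smallest integer n is 495.

495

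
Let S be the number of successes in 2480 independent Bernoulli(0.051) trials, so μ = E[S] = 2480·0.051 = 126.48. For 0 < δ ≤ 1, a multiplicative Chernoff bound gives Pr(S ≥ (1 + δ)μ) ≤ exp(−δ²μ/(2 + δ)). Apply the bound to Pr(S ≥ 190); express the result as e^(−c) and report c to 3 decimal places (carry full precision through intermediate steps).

12.749

Write 190 = (1 + δ)μ, so δ = 190/126.48 − 1 = 0.5022138…
Then the exponent is δ²μ/(2 + δ) = (190 − μ)² / (μ·(2 + δ)) = 12.748959.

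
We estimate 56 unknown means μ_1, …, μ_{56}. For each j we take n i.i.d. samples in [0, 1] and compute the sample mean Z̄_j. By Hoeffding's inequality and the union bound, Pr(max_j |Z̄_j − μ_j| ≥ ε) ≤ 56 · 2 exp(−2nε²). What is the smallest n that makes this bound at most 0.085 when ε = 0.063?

Need 2·56·exp(−2nε²) ≤ 0.085, i.e. exp(−2nε²) ≤ 0.085/112.
So 2nε² ≥ ln(112/0.085) = 7.183603.
Hence n ≥ 7.183603/(2·0.063²) = 904.964.
The smallest integer n is 905.

905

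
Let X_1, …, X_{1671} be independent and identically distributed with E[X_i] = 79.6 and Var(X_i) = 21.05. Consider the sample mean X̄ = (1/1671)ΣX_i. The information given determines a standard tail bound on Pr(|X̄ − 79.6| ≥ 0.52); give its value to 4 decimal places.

With mean and variance of each term known, Chebyshev's inequality bounds the deviation of the sum (or sample mean).
Var(X̄) = Var(X_i)/n = 21.05/1671 = 0.012597.
Chebyshev: Pr(|X̄ − 79.6| ≥ 0.52) ≤ Var(X̄)/(0.52)² = 21.05/(1671·0.52²) = 0.0466.

0.0466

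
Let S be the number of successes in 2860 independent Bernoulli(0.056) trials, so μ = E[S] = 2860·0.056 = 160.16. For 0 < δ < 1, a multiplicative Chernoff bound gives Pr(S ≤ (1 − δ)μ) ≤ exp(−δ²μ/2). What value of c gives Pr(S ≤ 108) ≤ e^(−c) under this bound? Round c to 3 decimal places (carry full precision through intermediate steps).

Write 108 = (1 − δ)μ, so δ = 1 − 108/160.16 = 0.3256743…
Then the exponent is δ²μ/2 = (μ − 108)²/(2μ) = 8.493586.

8.494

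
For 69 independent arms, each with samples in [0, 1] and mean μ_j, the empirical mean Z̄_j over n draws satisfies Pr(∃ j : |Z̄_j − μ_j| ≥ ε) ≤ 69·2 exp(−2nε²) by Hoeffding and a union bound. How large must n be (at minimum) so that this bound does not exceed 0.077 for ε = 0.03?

Need 2·69·exp(−2nε²) ≤ 0.077, i.e. exp(−2nε²) ≤ 0.077/138.
So 2nε² ≥ ln(138/0.077) = 7.491204.
Hence n ≥ 7.491204/(2·0.03²) = 4161.780.
The smallest integer n is 4162.

4162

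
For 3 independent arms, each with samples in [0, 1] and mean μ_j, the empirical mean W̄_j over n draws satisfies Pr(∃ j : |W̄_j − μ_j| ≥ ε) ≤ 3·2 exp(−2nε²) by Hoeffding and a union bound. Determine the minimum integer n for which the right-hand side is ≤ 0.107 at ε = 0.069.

423

Need 2·3·exp(−2nε²) ≤ 0.107, i.e. exp(−2nε²) ≤ 0.107/6.
So 2nε² ≥ ln(6/0.107) = 4.026686.
Hence n ≥ 4.026686/(2·0.069²) = 422.882.
The smallest integer n is 423.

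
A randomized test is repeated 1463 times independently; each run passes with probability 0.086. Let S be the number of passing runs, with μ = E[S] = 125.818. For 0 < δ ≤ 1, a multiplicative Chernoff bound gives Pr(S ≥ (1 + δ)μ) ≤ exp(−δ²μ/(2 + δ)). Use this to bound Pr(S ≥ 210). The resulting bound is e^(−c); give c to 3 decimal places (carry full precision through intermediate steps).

21.103

Write 210 = (1 + δ)μ, so δ = 210/125.818 − 1 = 0.6690776…
Then the exponent is δ²μ/(2 + δ) = (210 − μ)² / (μ·(2 + δ)) = 21.102529.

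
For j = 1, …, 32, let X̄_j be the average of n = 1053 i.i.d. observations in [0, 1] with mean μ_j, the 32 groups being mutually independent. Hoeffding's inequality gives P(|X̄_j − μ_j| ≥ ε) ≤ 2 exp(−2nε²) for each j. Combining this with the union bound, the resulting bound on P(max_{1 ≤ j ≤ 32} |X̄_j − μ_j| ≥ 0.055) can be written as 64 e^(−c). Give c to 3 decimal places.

Union bound over the 32 events: P(max_{1 ≤ j ≤ 32} |X̄_j − μ_j| ≥ 0.055) ≤ 32·2·exp(−2nε²) = 64 exp(−2·1053·0.055²).
So c = 2·1053·0.055² = 6.3707.

6.371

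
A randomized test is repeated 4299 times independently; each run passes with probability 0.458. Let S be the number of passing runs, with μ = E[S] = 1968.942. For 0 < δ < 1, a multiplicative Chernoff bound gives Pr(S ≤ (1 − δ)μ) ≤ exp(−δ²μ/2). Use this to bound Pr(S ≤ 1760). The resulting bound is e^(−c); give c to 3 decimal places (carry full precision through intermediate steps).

11.086

Write 1760 = (1 − δ)μ, so δ = 1 − 1760/1968.942 = 0.1061189…
Then the exponent is δ²μ/2 = (μ − 1760)²/(2μ) = 11.086350.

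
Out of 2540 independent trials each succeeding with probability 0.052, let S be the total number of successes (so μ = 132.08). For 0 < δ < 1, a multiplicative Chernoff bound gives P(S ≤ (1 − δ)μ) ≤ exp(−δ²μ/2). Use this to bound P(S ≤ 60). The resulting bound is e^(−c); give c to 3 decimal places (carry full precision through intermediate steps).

19.668

Write 60 = (1 − δ)μ, so δ = 1 − 60/132.08 = 0.5457299…
Then the exponent is δ²μ/2 = (μ − 60)²/(2μ) = 19.668104.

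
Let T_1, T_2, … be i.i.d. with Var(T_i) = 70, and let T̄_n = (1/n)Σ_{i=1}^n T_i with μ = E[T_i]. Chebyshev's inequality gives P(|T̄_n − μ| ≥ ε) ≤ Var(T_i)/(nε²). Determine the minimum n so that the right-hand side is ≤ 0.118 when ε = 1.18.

Require 70/(n·1.18²) ≤ 0.118, i.e. n ≥ 70/(0.118·1.18²) = 426.042.
The smallest integer n is 427.

427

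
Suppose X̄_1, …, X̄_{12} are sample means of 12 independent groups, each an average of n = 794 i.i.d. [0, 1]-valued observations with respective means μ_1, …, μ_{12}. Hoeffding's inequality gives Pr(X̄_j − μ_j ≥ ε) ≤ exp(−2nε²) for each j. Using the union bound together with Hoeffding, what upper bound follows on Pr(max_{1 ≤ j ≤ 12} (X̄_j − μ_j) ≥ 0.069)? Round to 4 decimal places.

0.0062

Per-experiment Hoeffding bound: exp(−2·794·0.069²) = exp(−7.56047) = 0.00052063.
Union bound over 12 events: 12·0.00052063 = 0.00625.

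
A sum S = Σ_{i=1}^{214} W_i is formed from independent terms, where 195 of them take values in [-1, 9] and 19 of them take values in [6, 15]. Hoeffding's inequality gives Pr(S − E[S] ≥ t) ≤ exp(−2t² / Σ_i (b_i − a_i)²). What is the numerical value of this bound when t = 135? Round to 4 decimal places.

Σ(b_i − a_i)² = 195·10² + 19·9² = 21039.
Exponent = 2·135² / 21039 = 1.73250.
Bound = exp(−1.73250) = 0.17684.

0.1768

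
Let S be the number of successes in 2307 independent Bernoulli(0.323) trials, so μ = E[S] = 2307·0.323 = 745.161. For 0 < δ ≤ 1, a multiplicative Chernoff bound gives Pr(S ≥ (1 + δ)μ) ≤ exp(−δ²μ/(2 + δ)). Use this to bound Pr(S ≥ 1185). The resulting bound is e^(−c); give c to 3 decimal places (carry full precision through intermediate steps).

100.229

Write 1185 = (1 + δ)μ, so δ = 1185/745.161 − 1 = 0.5902604…
Then the exponent is δ²μ/(2 + δ) = (1185 − μ)² / (μ·(2 + δ)) = 100.229124.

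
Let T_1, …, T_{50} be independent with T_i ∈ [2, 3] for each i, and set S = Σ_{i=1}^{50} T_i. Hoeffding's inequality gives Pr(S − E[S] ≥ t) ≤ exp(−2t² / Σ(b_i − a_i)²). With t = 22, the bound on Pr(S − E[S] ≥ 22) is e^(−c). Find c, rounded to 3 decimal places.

Σ(b_i − a_i)² = 50·(1)² = 50.
c = 2t²/50 = 2·22²/50 = 19.3600.

19.360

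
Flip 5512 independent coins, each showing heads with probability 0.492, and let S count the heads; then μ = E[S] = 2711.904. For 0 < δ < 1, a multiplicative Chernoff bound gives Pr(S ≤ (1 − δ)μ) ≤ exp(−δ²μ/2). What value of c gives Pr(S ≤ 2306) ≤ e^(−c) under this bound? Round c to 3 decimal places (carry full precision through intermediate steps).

30.377

Write 2306 = (1 − δ)μ, so δ = 1 − 2306/2711.904 = 0.1496749…
Then the exponent is δ²μ/2 = (μ − 2306)²/(2μ) = 30.376823.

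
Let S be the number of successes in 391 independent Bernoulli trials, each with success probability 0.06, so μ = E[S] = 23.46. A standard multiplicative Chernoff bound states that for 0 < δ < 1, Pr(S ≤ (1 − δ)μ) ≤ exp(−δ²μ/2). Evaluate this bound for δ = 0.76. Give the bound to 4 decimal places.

Exponent = δ²μ/2 = 0.76²·23.46/2 = 6.7752.
Bound = exp(−6.7752) = 0.00114.

0.0011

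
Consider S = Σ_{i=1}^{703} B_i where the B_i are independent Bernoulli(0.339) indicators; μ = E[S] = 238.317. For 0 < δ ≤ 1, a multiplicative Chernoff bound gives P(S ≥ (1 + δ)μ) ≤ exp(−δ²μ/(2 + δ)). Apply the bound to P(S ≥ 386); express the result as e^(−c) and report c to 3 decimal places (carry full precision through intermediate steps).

34.935

Write 386 = (1 + δ)μ, so δ = 386/238.317 − 1 = 0.6196914…
Then the exponent is δ²μ/(2 + δ) = (386 − μ)² / (μ·(2 + δ)) = 34.934606.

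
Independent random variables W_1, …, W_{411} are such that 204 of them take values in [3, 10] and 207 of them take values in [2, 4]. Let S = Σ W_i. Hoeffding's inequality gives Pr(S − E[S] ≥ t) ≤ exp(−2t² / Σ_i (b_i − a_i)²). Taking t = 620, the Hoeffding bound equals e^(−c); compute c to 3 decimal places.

Σ(b_i − a_i)² = 204·7² + 207·2² = 10824.
c = 2t² / 10824 = 2·620² / 10824 = 71.0273.

71.027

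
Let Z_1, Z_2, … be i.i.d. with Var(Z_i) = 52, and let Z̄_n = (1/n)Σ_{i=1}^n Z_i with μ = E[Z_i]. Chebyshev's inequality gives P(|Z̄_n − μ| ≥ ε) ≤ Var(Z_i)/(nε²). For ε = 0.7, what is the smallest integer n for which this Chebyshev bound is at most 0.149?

713

Require 52/(n·0.7²) ≤ 0.149, i.e. n ≥ 52/(0.149·0.7²) = 712.231.
The smallest integer n is 713.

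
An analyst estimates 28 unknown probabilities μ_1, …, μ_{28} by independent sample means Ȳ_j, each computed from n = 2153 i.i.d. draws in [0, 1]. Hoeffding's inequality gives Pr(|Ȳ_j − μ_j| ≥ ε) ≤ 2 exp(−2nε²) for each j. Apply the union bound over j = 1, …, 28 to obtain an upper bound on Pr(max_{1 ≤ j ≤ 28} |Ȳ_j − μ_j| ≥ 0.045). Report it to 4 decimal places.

0.0091

Per-experiment Hoeffding bound: 2·exp(−2·2153·0.045²) = 2·exp(−8.71965) = 0.00032669.
Union bound over 28 events: 28·0.00032669 = 0.00915.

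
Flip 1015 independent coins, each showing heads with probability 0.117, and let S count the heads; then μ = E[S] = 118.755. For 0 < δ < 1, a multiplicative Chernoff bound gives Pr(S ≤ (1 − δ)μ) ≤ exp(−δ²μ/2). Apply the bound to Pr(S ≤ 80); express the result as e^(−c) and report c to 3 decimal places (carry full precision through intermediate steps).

6.324

Write 80 = (1 − δ)μ, so δ = 1 − 80/118.755 = 0.3263442…
Then the exponent is δ²μ/2 = (μ − 80)²/(2μ) = 6.323734.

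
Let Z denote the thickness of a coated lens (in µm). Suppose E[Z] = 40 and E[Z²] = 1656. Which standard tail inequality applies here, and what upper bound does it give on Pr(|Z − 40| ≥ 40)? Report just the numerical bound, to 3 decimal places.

0.035

The first two moments determine the variance, so Chebyshev's inequality is the sharpest standard bound available.
Var(Z) = E[Z²] − (E[Z])² = 1656 − 1600 = 56.
Chebyshev's inequality: Pr(|Z − μ| ≥ t) ≤ Var(Z)/t² = 56/1600 = 0.0350.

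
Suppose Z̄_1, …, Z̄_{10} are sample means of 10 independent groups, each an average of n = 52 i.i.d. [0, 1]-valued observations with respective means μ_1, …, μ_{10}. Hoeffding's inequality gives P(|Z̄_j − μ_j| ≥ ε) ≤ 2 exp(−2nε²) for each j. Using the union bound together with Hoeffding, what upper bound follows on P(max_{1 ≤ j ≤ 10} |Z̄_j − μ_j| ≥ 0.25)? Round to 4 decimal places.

Per-experiment Hoeffding bound: 2·exp(−2·52·0.25²) = 2·exp(−6.50000) = 0.0030069.
Union bound over 10 events: 10·0.0030069 = 0.03007.

0.0301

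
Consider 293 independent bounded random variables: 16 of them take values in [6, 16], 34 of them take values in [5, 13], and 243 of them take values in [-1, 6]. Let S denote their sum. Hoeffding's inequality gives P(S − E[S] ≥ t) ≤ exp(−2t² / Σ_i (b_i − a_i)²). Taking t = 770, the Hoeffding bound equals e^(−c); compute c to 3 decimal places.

75.611

Σ(b_i − a_i)² = 16·10² + 34·8² + 243·7² = 15683.
c = 2t² / 15683 = 2·770² / 15683 = 75.6105.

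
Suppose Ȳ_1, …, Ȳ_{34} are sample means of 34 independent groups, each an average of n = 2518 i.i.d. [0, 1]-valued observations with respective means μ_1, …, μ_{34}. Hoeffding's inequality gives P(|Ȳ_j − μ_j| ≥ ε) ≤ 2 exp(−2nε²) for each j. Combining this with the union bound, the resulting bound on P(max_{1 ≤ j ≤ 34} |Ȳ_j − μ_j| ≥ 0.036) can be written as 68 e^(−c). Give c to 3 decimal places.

6.527

Union bound over the 34 events: P(max_{1 ≤ j ≤ 34} |Ȳ_j − μ_j| ≥ 0.036) ≤ 34·2·exp(−2nε²) = 68 exp(−2·2518·0.036²).
So c = 2·2518·0.036² = 6.5267.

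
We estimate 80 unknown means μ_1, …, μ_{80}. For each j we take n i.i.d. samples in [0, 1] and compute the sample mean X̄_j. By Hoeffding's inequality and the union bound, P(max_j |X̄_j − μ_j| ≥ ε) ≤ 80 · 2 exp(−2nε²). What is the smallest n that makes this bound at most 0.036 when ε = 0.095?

Need 2·80·exp(−2nε²) ≤ 0.036, i.e. exp(−2nε²) ≤ 0.036/160.
So 2nε² ≥ ln(160/0.036) = 8.399410.
Hence n ≥ 8.399410/(2·0.095²) = 465.341.
The smallest integer n is 466.

466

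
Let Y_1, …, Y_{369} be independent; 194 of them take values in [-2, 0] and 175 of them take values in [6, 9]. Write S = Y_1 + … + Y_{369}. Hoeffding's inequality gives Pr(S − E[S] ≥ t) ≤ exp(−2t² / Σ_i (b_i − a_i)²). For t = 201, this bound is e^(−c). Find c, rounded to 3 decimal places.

Σ(b_i − a_i)² = 194·2² + 175·3² = 2351.
c = 2t² / 2351 = 2·201² / 2351 = 34.3692.

34.369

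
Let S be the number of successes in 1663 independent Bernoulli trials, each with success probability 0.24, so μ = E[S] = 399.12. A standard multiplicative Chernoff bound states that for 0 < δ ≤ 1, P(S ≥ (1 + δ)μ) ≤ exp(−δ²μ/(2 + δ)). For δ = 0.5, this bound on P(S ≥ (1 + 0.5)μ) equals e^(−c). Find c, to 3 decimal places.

c = δ²μ/(2 + δ) = 0.5²·399.12/(2 + 0.5) = 39.9120.

39.912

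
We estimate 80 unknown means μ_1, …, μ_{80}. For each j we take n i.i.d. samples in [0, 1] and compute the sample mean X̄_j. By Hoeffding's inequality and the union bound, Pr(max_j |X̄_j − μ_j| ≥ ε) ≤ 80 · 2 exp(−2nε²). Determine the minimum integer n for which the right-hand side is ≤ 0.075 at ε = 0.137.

205

Need 2·80·exp(−2nε²) ≤ 0.075, i.e. exp(−2nε²) ≤ 0.075/160.
So 2nε² ≥ ln(160/0.075) = 7.665441.
Hence n ≥ 7.665441/(2·0.137²) = 204.205.
The smallest integer n is 205.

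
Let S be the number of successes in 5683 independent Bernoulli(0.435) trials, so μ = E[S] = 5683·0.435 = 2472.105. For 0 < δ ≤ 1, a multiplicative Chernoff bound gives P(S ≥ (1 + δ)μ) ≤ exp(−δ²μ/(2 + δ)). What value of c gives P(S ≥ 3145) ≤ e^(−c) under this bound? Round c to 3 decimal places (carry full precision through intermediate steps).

Write 3145 = (1 + δ)μ, so δ = 3145/2472.105 − 1 = 0.2721952…
Then the exponent is δ²μ/(2 + δ) = (3145 − μ)² / (μ·(2 + δ)) = 80.608727.

80.609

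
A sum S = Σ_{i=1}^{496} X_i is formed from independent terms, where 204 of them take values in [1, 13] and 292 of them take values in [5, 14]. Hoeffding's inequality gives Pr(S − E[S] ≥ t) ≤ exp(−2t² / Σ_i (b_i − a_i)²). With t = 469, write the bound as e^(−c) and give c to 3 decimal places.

8.296

Σ(b_i − a_i)² = 204·12² + 292·9² = 53028.
c = 2t² / 53028 = 2·469² / 53028 = 8.2960.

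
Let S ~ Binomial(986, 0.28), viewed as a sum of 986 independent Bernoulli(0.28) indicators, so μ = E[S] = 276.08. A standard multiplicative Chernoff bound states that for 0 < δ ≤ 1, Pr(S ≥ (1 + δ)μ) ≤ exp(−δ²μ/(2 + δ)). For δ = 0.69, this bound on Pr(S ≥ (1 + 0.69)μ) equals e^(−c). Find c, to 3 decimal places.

c = δ²μ/(2 + δ) = 0.69²·276.08/(2 + 0.69) = 48.8631.

48.863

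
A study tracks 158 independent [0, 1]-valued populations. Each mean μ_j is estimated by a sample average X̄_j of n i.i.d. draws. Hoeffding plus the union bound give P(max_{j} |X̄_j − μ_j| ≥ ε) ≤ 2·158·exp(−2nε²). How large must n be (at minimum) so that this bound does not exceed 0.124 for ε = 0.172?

133

Need 2·158·exp(−2nε²) ≤ 0.124, i.e. exp(−2nε²) ≤ 0.124/316.
So 2nε² ≥ ln(316/0.124) = 7.843216.
Hence n ≥ 7.843216/(2·0.172²) = 132.558.
The smallest integer n is 133.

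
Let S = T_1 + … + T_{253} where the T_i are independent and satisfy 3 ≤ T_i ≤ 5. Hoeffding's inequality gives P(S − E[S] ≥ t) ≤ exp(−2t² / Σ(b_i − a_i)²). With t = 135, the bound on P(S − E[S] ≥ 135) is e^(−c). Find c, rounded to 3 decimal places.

36.018

Σ(b_i − a_i)² = 253·(2)² = 1012.
c = 2t²/1012 = 2·135²/1012 = 36.0178.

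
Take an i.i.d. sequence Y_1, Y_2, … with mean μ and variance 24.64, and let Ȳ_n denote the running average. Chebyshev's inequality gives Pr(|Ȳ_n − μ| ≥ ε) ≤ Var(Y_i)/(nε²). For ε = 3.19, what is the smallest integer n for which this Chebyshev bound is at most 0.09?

Require 24.64/(n·3.19²) ≤ 0.09, i.e. n ≥ 24.64/(0.09·3.19²) = 26.904.
The smallest integer n is 27.

27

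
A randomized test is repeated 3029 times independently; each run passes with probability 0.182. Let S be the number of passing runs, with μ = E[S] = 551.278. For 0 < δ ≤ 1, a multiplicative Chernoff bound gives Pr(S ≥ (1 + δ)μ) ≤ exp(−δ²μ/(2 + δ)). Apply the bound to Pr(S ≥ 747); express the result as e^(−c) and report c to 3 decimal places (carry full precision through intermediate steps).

Write 747 = (1 + δ)μ, so δ = 747/551.278 − 1 = 0.3550332…
Then the exponent is δ²μ/(2 + δ) = (747 − μ)² / (μ·(2 + δ)) = 29.506085.

29.506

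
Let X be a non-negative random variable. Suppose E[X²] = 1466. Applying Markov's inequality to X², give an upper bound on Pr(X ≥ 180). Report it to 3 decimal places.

Since X ≥ 0, the event {X ≥ 180} is the same as {X² ≥ 32400}.
Markov's inequality applied to X² gives Pr(X² ≥ 32400) ≤ E[X²]/32400 = 1466/32400 = 0.0452.

0.045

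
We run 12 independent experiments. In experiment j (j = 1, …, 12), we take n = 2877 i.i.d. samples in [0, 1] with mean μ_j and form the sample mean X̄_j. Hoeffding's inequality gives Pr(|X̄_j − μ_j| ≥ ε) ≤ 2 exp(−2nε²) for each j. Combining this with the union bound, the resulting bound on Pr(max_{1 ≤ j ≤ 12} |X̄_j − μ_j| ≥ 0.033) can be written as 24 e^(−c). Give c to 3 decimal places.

Union bound over the 12 events: Pr(max_{1 ≤ j ≤ 12} |X̄_j − μ_j| ≥ 0.033) ≤ 12·2·exp(−2nε²) = 24 exp(−2·2877·0.033²).
So c = 2·2877·0.033² = 6.2661.

6.266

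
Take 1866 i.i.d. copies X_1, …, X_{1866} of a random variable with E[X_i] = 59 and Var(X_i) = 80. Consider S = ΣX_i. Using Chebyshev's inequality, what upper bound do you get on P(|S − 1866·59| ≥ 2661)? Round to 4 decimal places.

Var(S) = n·Var(X_i) = 1866·80 = 149280.
Chebyshev: P(|S − 1866·59| ≥ 2661) ≤ Var(S)/2661² = 149280/7080921 = 0.0211.

0.0211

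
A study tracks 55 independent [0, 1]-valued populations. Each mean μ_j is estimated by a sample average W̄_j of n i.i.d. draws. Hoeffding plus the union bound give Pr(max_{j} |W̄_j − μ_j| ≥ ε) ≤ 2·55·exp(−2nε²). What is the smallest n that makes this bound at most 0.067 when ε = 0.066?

850

Need 2·55·exp(−2nε²) ≤ 0.067, i.e. exp(−2nε²) ≤ 0.067/110.
So 2nε² ≥ ln(110/0.067) = 7.403543.
Hence n ≥ 7.403543/(2·0.066²) = 849.810.
The smallest integer n is 850.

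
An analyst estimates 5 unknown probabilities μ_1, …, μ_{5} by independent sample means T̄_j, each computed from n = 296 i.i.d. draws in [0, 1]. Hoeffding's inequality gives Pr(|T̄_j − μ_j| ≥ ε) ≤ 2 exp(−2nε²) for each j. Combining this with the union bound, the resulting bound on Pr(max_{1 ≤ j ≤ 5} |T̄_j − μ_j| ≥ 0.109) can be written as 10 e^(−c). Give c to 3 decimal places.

Union bound over the 5 events: Pr(max_{1 ≤ j ≤ 5} |T̄_j − μ_j| ≥ 0.109) ≤ 5·2·exp(−2nε²) = 10 exp(−2·296·0.109²).
So c = 2·296·0.109² = 7.0336.

7.034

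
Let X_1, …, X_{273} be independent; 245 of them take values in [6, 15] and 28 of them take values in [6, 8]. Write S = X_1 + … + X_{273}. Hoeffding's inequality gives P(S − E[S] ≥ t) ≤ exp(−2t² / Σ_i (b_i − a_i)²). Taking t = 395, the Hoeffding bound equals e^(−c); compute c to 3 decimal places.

Σ(b_i − a_i)² = 245·9² + 28·2² = 19957.
c = 2t² / 19957 = 2·395² / 19957 = 15.6361.

15.636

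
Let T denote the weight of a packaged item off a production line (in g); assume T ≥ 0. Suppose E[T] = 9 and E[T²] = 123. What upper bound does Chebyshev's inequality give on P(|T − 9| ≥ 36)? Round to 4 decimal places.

0.0324

Var(T) = E[T²] − (E[T])² = 123 − 81 = 42.
Chebyshev's inequality: P(|T − μ| ≥ t) ≤ Var(T)/t² = 42/1296 = 0.0324.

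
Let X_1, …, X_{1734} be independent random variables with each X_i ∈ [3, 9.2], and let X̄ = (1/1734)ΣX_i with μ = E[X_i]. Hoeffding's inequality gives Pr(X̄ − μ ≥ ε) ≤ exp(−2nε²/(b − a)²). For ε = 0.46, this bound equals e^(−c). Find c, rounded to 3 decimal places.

19.090

c = 2nε²/(b − a)² = 2·1734·0.46² / 6.2² = 19.0902.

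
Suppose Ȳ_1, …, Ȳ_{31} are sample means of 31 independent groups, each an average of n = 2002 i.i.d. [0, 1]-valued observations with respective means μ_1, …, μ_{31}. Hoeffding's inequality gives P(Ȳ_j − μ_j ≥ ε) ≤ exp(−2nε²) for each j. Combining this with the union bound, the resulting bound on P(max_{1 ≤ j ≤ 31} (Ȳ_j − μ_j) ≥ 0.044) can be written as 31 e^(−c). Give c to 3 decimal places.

7.752

Union bound over the 31 events: P(max_{1 ≤ j ≤ 31} (Ȳ_j − μ_j) ≥ 0.044) ≤ 31·exp(−2nε²) = 31 exp(−2·2002·0.044²).
So c = 2·2002·0.044² = 7.7517.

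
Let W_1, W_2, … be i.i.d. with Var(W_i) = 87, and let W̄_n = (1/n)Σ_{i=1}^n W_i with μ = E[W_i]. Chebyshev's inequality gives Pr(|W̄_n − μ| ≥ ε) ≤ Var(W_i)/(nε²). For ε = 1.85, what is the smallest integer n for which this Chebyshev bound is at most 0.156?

Require 87/(n·1.85²) ≤ 0.156, i.e. n ≥ 87/(0.156·1.85²) = 162.949.
The smallest integer n is 163.

163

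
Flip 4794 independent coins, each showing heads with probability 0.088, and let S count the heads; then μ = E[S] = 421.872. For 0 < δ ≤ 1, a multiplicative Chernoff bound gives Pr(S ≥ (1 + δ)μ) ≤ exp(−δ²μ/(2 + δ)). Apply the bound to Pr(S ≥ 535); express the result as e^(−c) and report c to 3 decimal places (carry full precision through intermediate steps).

Write 535 = (1 + δ)μ, so δ = 535/421.872 − 1 = 0.2681572…
Then the exponent is δ²μ/(2 + δ) = (535 − μ)² / (μ·(2 + δ)) = 13.374772.

13.375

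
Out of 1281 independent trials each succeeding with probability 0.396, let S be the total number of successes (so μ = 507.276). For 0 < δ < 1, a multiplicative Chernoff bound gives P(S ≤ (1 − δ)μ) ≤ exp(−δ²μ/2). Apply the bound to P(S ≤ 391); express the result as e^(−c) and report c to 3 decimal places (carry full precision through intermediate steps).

Write 391 = (1 − δ)μ, so δ = 1 − 391/507.276 = 0.2292164…
Then the exponent is δ²μ/2 = (μ − 391)²/(2μ) = 13.326186.

13.326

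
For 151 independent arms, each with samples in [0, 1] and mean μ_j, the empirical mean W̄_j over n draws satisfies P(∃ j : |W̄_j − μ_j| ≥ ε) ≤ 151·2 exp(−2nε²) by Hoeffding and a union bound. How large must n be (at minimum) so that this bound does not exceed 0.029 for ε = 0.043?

2502

Need 2·151·exp(−2nε²) ≤ 0.029, i.e. exp(−2nε²) ≤ 0.029/302.
So 2nε² ≥ ln(302/0.029) = 9.250886.
Hence n ≥ 9.250886/(2·0.043²) = 2501.592.
The smallest integer n is 2502.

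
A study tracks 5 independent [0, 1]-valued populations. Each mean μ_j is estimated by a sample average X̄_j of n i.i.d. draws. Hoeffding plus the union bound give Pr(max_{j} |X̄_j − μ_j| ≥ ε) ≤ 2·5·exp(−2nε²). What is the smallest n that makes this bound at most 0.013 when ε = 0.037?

2428

Need 2·5·exp(−2nε²) ≤ 0.013, i.e. exp(−2nε²) ≤ 0.013/10.
So 2nε² ≥ ln(10/0.013) = 6.645391.
Hence n ≥ 6.645391/(2·0.037²) = 2427.097.
The smallest integer n is 2428.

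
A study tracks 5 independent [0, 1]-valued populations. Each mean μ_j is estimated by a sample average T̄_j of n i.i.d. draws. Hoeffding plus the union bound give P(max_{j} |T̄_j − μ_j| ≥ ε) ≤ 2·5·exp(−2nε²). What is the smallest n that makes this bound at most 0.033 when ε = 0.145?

Need 2·5·exp(−2nε²) ≤ 0.033, i.e. exp(−2nε²) ≤ 0.033/10.
So 2nε² ≥ ln(10/0.033) = 5.713833.
Hence n ≥ 5.713833/(2·0.145²) = 135.882.
The smallest integer n is 136.

136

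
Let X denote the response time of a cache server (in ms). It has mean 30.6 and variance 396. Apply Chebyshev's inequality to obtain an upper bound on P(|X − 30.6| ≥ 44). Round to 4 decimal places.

0.2045

Chebyshev: P(|X − μ| ≥ t) ≤ Var(X)/t².
Bound = 396 / 1936 = 0.2045.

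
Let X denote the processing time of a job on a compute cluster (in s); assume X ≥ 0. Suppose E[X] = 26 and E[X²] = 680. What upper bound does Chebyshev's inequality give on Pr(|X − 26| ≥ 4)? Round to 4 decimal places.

0.2500

Var(X) = E[X²] − (E[X])² = 680 − 676 = 4.
Chebyshev's inequality: Pr(|X − μ| ≥ t) ≤ Var(X)/t² = 4/16 = 0.2500.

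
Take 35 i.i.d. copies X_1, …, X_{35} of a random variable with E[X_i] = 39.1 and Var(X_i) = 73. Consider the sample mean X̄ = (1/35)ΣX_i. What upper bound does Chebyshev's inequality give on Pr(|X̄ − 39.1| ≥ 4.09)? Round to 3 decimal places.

Var(X̄) = Var(X_i)/n = 73/35 = 2.0857.
Chebyshev: Pr(|X̄ − 39.1| ≥ 4.09) ≤ Var(X̄)/(4.09)² = 73/(35·4.09²) = 0.1247.

0.125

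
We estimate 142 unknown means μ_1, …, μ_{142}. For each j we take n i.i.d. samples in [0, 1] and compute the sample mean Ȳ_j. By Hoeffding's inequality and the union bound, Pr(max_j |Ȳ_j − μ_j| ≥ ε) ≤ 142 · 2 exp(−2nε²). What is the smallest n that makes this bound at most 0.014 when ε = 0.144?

240

Need 2·142·exp(−2nε²) ≤ 0.014, i.e. exp(−2nε²) ≤ 0.014/284.
So 2nε² ≥ ln(284/0.014) = 9.917672.
Hence n ≥ 9.917672/(2·0.144²) = 239.141.
The smallest integer n is 240.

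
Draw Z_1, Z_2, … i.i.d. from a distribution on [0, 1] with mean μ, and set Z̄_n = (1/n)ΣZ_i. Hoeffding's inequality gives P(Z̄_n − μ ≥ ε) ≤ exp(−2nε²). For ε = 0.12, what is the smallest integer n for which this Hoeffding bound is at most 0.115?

76

Require exp(−2nε²) ≤ 0.115, i.e. 2nε² ≥ ln(1/0.115) = 2.162823.
So n ≥ 2.162823 / (2·0.12²) = 75.098.
The smallest integer n is 76.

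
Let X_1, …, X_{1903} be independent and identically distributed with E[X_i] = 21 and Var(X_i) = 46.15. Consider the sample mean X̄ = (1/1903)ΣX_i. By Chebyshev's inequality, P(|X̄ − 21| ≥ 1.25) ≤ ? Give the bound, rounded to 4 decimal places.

Var(X̄) = Var(X_i)/n = 46.15/1903 = 0.024251.
Chebyshev: P(|X̄ − 21| ≥ 1.25) ≤ Var(X̄)/(1.25)² = 46.15/(1903·1.25²) = 0.0155.

0.0155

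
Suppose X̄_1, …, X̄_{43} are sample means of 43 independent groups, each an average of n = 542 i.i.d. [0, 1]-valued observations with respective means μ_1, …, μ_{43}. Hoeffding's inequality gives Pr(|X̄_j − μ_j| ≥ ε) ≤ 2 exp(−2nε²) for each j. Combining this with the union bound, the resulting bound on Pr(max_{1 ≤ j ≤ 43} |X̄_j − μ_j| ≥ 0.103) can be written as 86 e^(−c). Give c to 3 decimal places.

Union bound over the 43 events: Pr(max_{1 ≤ j ≤ 43} |X̄_j − μ_j| ≥ 0.103) ≤ 43·2·exp(−2nε²) = 86 exp(−2·542·0.103²).
So c = 2·542·0.103² = 11.5002.

11.500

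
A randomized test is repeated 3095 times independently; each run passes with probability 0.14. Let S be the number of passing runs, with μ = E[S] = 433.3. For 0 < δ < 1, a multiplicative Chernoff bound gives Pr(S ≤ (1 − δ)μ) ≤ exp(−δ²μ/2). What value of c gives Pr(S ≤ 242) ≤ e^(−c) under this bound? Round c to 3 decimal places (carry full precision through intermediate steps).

42.229

Write 242 = (1 − δ)μ, so δ = 1 − 242/433.3 = 0.4414955…
Then the exponent is δ²μ/2 = (μ − 242)²/(2μ) = 42.229045.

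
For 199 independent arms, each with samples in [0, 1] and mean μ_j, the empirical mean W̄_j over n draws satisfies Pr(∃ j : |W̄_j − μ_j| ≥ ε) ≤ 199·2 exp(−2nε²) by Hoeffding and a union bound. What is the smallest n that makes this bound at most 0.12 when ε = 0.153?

174

Need 2·199·exp(−2nε²) ≤ 0.12, i.e. exp(−2nε²) ≤ 0.12/398.
So 2nε² ≥ ln(398/0.12) = 8.106716.
Hence n ≥ 8.106716/(2·0.153²) = 173.154.
The smallest integer n is 174.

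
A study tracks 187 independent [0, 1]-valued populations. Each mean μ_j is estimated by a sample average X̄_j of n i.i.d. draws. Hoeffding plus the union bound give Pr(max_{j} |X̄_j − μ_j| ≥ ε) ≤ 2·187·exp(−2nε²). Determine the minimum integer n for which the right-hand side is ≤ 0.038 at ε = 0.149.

Need 2·187·exp(−2nε²) ≤ 0.038, i.e. exp(−2nε²) ≤ 0.038/374.
So 2nε² ≥ ln(374/0.038) = 9.194425.
Hence n ≥ 9.194425/(2·0.149²) = 207.072.
The smallest integer n is 208.

208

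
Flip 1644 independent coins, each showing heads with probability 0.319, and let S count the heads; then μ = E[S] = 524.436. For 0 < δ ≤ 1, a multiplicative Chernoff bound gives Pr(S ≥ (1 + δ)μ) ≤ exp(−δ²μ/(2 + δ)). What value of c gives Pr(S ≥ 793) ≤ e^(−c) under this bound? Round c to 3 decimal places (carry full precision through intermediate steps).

Write 793 = (1 + δ)μ, so δ = 793/524.436 − 1 = 0.5121006…
Then the exponent is δ²μ/(2 + δ) = (793 − μ)² / (μ·(2 + δ)) = 54.747724.

54.748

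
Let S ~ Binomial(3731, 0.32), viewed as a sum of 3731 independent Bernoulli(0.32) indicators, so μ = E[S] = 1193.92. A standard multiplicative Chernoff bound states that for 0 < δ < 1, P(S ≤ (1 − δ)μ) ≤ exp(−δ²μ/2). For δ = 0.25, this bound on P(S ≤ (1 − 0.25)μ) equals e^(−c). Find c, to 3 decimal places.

37.310

c = δ²μ/2 = 0.25²·1193.92/2 = 37.3100.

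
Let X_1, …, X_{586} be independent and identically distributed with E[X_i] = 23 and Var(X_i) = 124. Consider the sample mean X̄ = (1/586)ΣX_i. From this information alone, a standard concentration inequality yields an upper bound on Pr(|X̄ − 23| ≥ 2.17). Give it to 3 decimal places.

With mean and variance of each term known, Chebyshev's inequality bounds the deviation of the sum (or sample mean).
Var(X̄) = Var(X_i)/n = 124/586 = 0.2116.
Chebyshev: Pr(|X̄ − 23| ≥ 2.17) ≤ Var(X̄)/(2.17)² = 124/(586·2.17²) = 0.0449.

0.045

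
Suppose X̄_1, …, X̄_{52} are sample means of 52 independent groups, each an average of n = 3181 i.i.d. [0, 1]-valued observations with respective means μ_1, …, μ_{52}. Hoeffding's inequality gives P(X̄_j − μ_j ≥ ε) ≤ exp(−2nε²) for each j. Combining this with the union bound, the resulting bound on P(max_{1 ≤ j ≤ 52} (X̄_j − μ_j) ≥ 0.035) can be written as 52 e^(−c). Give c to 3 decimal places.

Union bound over the 52 events: P(max_{1 ≤ j ≤ 52} (X̄_j − μ_j) ≥ 0.035) ≤ 52·exp(−2nε²) = 52 exp(−2·3181·0.035²).
So c = 2·3181·0.035² = 7.7934.

7.793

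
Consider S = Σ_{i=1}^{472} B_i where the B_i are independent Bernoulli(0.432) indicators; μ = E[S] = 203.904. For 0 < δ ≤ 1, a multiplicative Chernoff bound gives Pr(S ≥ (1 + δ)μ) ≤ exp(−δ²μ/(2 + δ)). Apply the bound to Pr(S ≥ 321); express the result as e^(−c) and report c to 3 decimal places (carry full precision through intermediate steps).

Write 321 = (1 + δ)μ, so δ = 321/203.904 − 1 = 0.5742702…
Then the exponent is δ²μ/(2 + δ) = (321 − μ)² / (μ·(2 + δ)) = 26.121868.

26.122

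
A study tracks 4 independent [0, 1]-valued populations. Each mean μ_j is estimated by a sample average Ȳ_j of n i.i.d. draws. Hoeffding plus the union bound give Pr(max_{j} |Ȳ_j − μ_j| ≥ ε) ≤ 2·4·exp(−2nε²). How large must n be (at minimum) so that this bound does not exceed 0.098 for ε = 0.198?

Need 2·4·exp(−2nε²) ≤ 0.098, i.e. exp(−2nε²) ≤ 0.098/8.
So 2nε² ≥ ln(8/0.098) = 4.402229.
Hence n ≥ 4.402229/(2·0.198²) = 56.145.
The smallest integer n is 57.

57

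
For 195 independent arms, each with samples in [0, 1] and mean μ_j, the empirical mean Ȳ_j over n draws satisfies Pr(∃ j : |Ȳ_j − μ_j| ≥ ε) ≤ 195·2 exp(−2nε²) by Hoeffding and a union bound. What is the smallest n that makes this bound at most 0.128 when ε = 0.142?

199

Need 2·195·exp(−2nε²) ≤ 0.128, i.e. exp(−2nε²) ≤ 0.128/390.
So 2nε² ≥ ln(390/0.128) = 8.021872.
Hence n ≥ 8.021872/(2·0.142²) = 198.916.
The smallest integer n is 199.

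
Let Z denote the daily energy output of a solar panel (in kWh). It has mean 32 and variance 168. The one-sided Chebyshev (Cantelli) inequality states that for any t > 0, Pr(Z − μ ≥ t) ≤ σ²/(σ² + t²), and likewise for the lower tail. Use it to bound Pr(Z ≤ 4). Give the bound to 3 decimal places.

Here σ² = 168 and t = 28, so σ² + t² = 952.
Cantelli's bound: 168/952 = 0.1765.

0.176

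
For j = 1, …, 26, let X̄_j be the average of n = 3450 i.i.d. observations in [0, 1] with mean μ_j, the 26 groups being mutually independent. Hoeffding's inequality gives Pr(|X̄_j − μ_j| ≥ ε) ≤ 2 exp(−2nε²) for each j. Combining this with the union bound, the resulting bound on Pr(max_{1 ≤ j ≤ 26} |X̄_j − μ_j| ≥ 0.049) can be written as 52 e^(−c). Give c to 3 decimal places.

16.567

Union bound over the 26 events: Pr(max_{1 ≤ j ≤ 26} |X̄_j − μ_j| ≥ 0.049) ≤ 26·2·exp(−2nε²) = 52 exp(−2·3450·0.049²).
So c = 2·3450·0.049² = 16.5669.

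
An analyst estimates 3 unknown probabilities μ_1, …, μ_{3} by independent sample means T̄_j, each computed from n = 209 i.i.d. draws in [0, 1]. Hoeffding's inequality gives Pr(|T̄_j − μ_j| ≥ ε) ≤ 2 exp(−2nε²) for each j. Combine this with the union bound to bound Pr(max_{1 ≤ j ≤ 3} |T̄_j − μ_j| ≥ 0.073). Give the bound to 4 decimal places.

Per-experiment Hoeffding bound: 2·exp(−2·209·0.073²) = 2·exp(−2.22752) = 0.21559.
Union bound over 3 events: 3·0.21559 = 0.64677.

0.6468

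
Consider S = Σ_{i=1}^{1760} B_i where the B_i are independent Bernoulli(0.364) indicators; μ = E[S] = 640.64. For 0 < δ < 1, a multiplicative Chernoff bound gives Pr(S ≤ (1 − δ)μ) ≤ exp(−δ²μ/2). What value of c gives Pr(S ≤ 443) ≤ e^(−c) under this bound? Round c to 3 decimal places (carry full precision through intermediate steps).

30.486

Write 443 = (1 − δ)μ, so δ = 1 − 443/640.64 = 0.308504…
Then the exponent is δ²μ/2 = (μ − 443)²/(2μ) = 30.486365.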